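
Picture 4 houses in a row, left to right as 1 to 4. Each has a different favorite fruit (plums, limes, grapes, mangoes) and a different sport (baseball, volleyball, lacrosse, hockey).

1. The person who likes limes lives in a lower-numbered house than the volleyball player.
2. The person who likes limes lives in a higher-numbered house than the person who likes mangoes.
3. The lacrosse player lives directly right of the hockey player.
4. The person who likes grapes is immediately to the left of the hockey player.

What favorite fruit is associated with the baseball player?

grapes

The only favorite fruit still possible for house 4 is plums.
House 1's sport must be baseball (nothing else left).
That leaves limes as the favorite fruit for house 3.
House 2 sport: only hockey fits.
From clue 1, the volleyball player must be in house 4.
By clue 3, the lacrosse player is in house 3.
Clue 4 places the person who likes grapes in house 1.
So house 2 gets mangoes for favorite fruit.
So: house 1 = grapes/baseball, house 2 = mangoes/hockey, house 3 = limes/lacrosse, house 4 = plums/volleyball.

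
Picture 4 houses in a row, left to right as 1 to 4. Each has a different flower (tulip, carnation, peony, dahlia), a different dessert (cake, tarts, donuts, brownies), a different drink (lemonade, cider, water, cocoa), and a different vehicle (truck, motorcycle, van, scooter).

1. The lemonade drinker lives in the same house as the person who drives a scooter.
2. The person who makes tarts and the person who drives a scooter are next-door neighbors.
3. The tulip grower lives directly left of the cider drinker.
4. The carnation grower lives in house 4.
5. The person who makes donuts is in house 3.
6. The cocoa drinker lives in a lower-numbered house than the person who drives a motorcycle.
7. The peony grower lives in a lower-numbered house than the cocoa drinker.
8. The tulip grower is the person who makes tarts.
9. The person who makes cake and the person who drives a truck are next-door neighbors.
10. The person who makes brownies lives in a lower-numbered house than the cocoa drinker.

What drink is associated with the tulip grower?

By clue 4, the carnation grower is in house 4.
By clue 5, the person who makes donuts is in house 3.
The only dessert still possible for house 4 is cake.
Clue 9: the person who drives a truck is in house 3.
That leaves dahlia as the flower for house 3.
The only vehicle still possible for house 4 is motorcycle.
House 4's drink must be water (nothing else left).
House 1 drink: only lemonade fits.
Clue 1 places the person who drives a scooter in house 1.
From clue 2, the person who makes tarts must be in house 2.
Clue 8: the tulip grower is in house 2.
House 1 flower: only peony fits.
So house 1 gets brownies for dessert.
The only vehicle still possible for house 2 is van.
By clue 3, the cider drinker is in house 3.
That leaves cocoa as the drink for house 2.
So: house 1 = peony/brownies/lemonade/scooter, house 2 = tulip/tarts/cocoa/van, house 3 = dahlia/donuts/cider/truck, house 4 = carnation/cake/water/motorcycle.

cocoa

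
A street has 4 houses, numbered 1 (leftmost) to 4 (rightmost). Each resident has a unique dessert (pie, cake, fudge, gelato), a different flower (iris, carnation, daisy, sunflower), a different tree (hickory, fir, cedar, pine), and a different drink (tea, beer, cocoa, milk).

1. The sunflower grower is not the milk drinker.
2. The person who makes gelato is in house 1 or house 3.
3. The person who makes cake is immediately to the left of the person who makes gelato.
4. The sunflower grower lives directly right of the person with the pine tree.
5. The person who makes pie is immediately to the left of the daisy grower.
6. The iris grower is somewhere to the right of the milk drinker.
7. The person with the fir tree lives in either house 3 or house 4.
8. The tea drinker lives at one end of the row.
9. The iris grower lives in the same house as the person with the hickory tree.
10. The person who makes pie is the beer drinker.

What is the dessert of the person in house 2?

cake

Clue 3 places the person who makes cake in house 2.
Clue 3 places the person who makes gelato in house 3.
So house 4 gets fudge for dessert.
House 1's flower must be carnation (nothing else left).
Clue 5 places the daisy grower in house 2.
The beer drinker is in house 1 (clue 10).
So house 1 gets pie for dessert.
House 1's tree must be cedar (nothing else left).
The only tree still possible for house 2 is pine.
That leaves tea as the drink for house 4.
By clue 4, the sunflower grower is in house 3.
That leaves iris as the flower for house 4.
Clue 1: the milk drinker is in house 2.
By clue 9, the person with the hickory tree is in house 4.
That leaves fir as the tree for house 3.
So house 3 gets cocoa for drink.
So: house 1 = pie/carnation/cedar/beer, house 2 = cake/daisy/pine/milk, house 3 = gelato/sunflower/fir/cocoa, house 4 = fudge/iris/hickory/tea.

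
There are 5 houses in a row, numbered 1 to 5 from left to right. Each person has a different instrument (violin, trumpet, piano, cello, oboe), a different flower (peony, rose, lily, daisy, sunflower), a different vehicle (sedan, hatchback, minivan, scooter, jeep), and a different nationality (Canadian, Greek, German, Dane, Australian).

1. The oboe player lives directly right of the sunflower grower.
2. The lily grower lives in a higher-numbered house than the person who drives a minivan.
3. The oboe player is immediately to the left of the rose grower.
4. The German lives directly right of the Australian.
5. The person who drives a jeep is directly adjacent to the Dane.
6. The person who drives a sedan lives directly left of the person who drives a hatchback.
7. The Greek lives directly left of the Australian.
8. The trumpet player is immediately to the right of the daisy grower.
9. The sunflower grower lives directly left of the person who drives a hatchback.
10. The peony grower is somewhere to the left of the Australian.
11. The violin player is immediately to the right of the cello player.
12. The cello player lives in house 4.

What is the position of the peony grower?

The cello player is in house 4 (clue 12).
So house 1 gets piano for instrument.
Clue 11: the violin player is in house 5.
House 5's flower must be lily (nothing else left).
House 4's flower must be rose (nothing else left).
From clue 3, the oboe player must be in house 3.
House 2 instrument: only trumpet fits.
That leaves peony as the flower for house 3.
Clue 1 places the sunflower grower in house 2.
The daisy grower is in house 1 (clue 8).
Clue 9 places the person who drives a hatchback in house 3.
The Australian is in house 4 (clue 10).
From clue 4, the German must be in house 5.
From clue 6, the person who drives a sedan must be in house 2.
Clue 7 places the Greek in house 3.
House 5 vehicle: only scooter fits.
From clue 5, the person who drives a jeep must be in house 1.
By clue 5, the Dane is in house 2.
The only vehicle still possible for house 4 is minivan.
House 1 nationality: only Canadian fits.
So: house 1 = piano/daisy/jeep/Canadian, house 2 = trumpet/sunflower/sedan/Dane, house 3 = oboe/peony/hatchback/Greek, house 4 = cello/rose/minivan/Australian, house 5 = violin/lily/scooter/German.

3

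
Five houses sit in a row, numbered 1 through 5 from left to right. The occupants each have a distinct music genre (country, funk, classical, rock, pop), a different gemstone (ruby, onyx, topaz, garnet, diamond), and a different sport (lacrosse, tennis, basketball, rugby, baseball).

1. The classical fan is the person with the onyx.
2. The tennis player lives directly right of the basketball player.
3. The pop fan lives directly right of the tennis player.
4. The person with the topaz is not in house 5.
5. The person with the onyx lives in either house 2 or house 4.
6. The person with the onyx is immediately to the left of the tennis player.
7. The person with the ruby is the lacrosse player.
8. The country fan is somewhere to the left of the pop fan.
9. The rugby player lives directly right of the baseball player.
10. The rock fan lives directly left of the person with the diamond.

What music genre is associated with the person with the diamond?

pop

Clue 6 places the person with the onyx in house 2.
Clue 6 places the tennis player in house 3.
Clue 1: the classical fan is in house 2.
Clue 2: the basketball player is in house 2.
Clue 3 places the pop fan in house 4.
House 5's music genre must be funk (nothing else left).
So house 5 gets rugby for sport.
From clue 9, the baseball player must be in house 4.
Clue 10: the person with the diamond is in house 4.
That leaves country as the music genre for house 1.
So house 3 gets rock for music genre.
The only gemstone still possible for house 5 is garnet.
That leaves lacrosse as the sport for house 1.
House 1 gemstone: only ruby fits.
House 3 gemstone: only topaz fits.
So: house 1 = country/ruby/lacrosse, house 2 = classical/onyx/basketball, house 3 = rock/topaz/tennis, house 4 = pop/diamond/baseball, house 5 = funk/garnet/rugby.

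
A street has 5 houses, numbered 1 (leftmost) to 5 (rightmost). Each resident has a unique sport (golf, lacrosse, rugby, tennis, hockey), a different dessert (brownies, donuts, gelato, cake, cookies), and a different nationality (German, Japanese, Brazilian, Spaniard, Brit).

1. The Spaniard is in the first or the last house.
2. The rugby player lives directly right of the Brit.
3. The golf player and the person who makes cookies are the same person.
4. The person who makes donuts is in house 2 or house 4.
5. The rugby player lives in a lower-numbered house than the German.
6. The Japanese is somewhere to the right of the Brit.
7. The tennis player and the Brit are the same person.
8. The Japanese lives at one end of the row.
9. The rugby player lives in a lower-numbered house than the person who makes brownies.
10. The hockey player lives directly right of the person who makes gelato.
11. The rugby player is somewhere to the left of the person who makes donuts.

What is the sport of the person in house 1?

By clue 8, the Japanese is in house 5.
By clue 11, the person who makes donuts is in house 4.
That leaves Spaniard as the nationality for house 1.
The rugby player is in house 3 (clue 2).
Clue 2: the Brit is in house 2.
The German is in house 4 (clue 5).
By clue 7, the tennis player is in house 2.
By clue 9, the person who makes brownies is in house 5.
So house 4 gets hockey for sport.
House 3 nationality: only Brazilian fits.
From clue 3, the golf player must be in house 1.
From clue 3, the person who makes cookies must be in house 1.
From clue 10, the person who makes gelato must be in house 3.
The only sport still possible for house 5 is lacrosse.
House 2 dessert: only cake fits.
So: house 1 = golf/cookies/Spaniard, house 2 = tennis/cake/Brit, house 3 = rugby/gelato/Brazilian, house 4 = hockey/donuts/German, house 5 = lacrosse/brownies/Japanese.

golf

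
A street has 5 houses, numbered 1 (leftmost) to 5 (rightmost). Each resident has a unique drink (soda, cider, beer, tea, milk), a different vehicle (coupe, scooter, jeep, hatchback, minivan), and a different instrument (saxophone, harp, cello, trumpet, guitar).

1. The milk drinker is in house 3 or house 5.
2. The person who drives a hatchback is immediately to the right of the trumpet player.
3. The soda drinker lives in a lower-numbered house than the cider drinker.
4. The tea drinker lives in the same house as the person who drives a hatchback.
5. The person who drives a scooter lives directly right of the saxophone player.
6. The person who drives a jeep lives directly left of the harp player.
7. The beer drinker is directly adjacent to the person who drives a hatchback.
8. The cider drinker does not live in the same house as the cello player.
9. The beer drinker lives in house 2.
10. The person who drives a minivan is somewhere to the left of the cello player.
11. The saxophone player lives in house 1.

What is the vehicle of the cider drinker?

jeep

The beer drinker is in house 2 (clue 9).
Clue 11 places the saxophone player in house 1.
That leaves soda as the drink for house 1.
From clue 5, the person who drives a scooter must be in house 2.
Clue 7 places the person who drives a hatchback in house 3.
So house 5 gets coupe for vehicle.
The trumpet player is in house 2 (clue 2).
Clue 4: the tea drinker is in house 3.
House 4's drink must be cider (nothing else left).
House 5 drink: only milk fits.
Clue 6: the person who drives a jeep is in house 4.
House 1's vehicle must be minivan (nothing else left).
So house 3 gets cello for instrument.
That leaves guitar as the instrument for house 4.
That leaves harp as the instrument for house 5.
So: house 1 = soda/minivan/saxophone, house 2 = beer/scooter/trumpet, house 3 = tea/hatchback/cello, house 4 = cider/jeep/guitar, house 5 = milk/coupe/harp.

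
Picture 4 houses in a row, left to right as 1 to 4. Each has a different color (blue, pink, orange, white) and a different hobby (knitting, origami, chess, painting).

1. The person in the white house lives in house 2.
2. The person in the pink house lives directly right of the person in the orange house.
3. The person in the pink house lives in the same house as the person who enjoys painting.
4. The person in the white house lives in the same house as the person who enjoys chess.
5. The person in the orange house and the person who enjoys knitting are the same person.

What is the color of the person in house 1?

The person in the white house is in house 2 (clue 1).
The person who enjoys chess is in house 2 (clue 4).
From clue 2, the person in the pink house must be in house 4.
Clue 2: the person in the orange house is in house 3.
Clue 3: the person who enjoys painting is in house 4.
Clue 5 places the person who enjoys knitting in house 3.
House 1 color: only blue fits.
So house 1 gets origami for hobby.
So: house 1 = blue/origami, house 2 = white/chess, house 3 = orange/knitting, house 4 = pink/painting.

blue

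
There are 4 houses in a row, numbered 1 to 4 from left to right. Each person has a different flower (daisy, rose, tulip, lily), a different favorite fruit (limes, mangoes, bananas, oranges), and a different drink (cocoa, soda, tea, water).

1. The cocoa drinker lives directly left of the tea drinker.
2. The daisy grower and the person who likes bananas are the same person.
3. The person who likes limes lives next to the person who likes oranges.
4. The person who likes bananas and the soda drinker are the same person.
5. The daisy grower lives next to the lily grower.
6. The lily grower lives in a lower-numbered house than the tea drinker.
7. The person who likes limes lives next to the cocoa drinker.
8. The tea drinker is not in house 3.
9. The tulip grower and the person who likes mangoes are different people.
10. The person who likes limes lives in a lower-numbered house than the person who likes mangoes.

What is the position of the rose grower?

4

The person who likes limes is in house 2 (clue 7).
The tea drinker is in house 4 (clue 6).
The only drink still possible for house 2 is water.
Clue 1 places the cocoa drinker in house 3.
House 4's favorite fruit must be mangoes (nothing else left).
That leaves soda as the drink for house 1.
Clue 4: the person who likes bananas is in house 1.
Clue 5 places the lily grower in house 2.
House 4's flower must be rose (nothing else left).
That leaves oranges as the favorite fruit for house 3.
Clue 2 places the daisy grower in house 1.
House 3's flower must be tulip (nothing else left).
So: house 1 = daisy/bananas/soda, house 2 = lily/limes/water, house 3 = tulip/oranges/cocoa, house 4 = rose/mangoes/tea.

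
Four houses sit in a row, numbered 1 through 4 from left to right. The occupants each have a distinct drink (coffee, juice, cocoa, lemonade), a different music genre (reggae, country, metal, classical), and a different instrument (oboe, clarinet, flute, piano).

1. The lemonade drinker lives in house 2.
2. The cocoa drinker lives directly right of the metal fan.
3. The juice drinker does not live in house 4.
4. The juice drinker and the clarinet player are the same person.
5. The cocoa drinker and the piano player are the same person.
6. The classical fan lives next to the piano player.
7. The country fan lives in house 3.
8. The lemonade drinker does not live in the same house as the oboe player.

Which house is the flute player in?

Clue 1 places the lemonade drinker in house 2.
From clue 7, the country fan must be in house 3.
Clue 2 places the cocoa drinker in house 3.
From clue 2, the metal fan must be in house 2.
From clue 5, the piano player must be in house 3.
So house 4 gets coffee for drink.
So house 1 gets reggae for music genre.
The only music genre still possible for house 4 is classical.
House 2's instrument must be flute (nothing else left).
House 4's instrument must be oboe (nothing else left).
House 1 drink: only juice fits.
House 1 instrument: only clarinet fits.
So: house 1 = juice/reggae/clarinet, house 2 = lemonade/metal/flute, house 3 = cocoa/country/piano, house 4 = coffee/classical/oboe.

2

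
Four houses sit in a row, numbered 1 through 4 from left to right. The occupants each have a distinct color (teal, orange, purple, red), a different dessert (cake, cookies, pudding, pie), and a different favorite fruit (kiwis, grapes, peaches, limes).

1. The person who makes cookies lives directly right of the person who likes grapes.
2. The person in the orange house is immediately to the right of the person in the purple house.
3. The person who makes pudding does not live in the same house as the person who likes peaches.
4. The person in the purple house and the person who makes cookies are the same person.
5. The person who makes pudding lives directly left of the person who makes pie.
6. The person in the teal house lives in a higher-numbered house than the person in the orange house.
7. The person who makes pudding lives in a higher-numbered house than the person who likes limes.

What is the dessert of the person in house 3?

So house 1 gets red for color.
So house 4 gets teal for color.
House 1's dessert must be cake (nothing else left).
So house 4 gets pie for dessert.
The person in the orange house is in house 3 (clue 2).
Clue 2: the person in the purple house is in house 2.
The person who makes cookies is in house 2 (clue 4).
The person who makes pudding is in house 3 (clue 5).
Clue 1 places the person who likes grapes in house 1.
That leaves limes as the favorite fruit for house 2.
House 3 favorite fruit: only kiwis fits.
House 4 favorite fruit: only peaches fits.
So: house 1 = red/cake/grapes, house 2 = purple/cookies/limes, house 3 = orange/pudding/kiwis, house 4 = teal/pie/peaches.

pudding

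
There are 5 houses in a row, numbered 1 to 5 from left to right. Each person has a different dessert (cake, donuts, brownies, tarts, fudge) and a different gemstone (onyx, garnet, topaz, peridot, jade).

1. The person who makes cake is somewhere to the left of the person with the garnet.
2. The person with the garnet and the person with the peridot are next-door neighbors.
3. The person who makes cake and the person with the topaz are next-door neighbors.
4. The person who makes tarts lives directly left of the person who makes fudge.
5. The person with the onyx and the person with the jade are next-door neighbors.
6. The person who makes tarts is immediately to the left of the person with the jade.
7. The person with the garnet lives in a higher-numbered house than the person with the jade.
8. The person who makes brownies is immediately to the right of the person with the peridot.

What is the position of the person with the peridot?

4

The person who makes brownies is narrowed to house 3 or 4 or 5; consider each.
Placing it in house 3 and house 4 leads to a contradiction, so it's in house 5.
From clue 8, the person with the peridot must be in house 4.
The person who makes fudge is narrowed to house 2 or 3; consider each.
Placing it in house 3 leads to a contradiction, so it's in house 2.
The person who makes tarts is in house 1 (clue 4).
Clue 6: the person with the jade is in house 2.
By clue 1, the person with the garnet is in house 5.
From clue 3, the person who makes cake must be in house 4.
So house 3 gets donuts for dessert.
That leaves onyx as the gemstone for house 1.
House 3's gemstone must be topaz (nothing else left).
So: house 1 = tarts/onyx, house 2 = fudge/jade, house 3 = donuts/topaz, house 4 = cake/peridot, house 5 = brownies/garnet.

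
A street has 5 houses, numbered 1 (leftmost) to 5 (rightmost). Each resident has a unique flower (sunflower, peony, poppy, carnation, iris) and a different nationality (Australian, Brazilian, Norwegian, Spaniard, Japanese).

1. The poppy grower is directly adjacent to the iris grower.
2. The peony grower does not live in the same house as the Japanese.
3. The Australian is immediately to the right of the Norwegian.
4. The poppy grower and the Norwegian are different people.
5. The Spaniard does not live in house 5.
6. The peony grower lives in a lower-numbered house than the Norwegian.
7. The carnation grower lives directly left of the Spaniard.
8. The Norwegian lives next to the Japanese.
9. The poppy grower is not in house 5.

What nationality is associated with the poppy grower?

Japanese

The carnation grower is narrowed to house 1 or 2 or 3; consider each.
Placing it in house 2 and house 3 leads to a contradiction, so it's in house 1.
Clue 7: the Spaniard is in house 2.
That leaves Brazilian as the nationality for house 1.
The peony grower is narrowed to house 2 or 3; consider each.
Placing it in house 3 leads to a contradiction, so it's in house 2.
The poppy grower is narrowed to house 3 or 4; consider each.
Placing it in house 4 leads to a contradiction, so it's in house 3.
By clue 1, the iris grower is in house 4.
Clue 4: the Norwegian is in house 4.
House 5's flower must be sunflower (nothing else left).
That leaves Japanese as the nationality for house 3.
The only nationality still possible for house 5 is Australian.
So: house 1 = carnation/Brazilian, house 2 = peony/Spaniard, house 3 = poppy/Japanese, house 4 = iris/Norwegian, house 5 = sunflower/Australian.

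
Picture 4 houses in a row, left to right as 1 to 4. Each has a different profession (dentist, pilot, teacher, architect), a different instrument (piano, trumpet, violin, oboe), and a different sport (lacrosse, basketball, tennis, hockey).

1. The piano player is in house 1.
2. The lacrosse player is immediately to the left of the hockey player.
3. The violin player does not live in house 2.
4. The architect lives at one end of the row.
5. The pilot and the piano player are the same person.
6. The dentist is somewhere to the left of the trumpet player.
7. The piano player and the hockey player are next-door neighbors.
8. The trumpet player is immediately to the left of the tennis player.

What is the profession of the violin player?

architect

From clue 1, the piano player must be in house 1.
From clue 5, the pilot must be in house 1.
Clue 7: the hockey player is in house 2.
House 4's profession must be architect (nothing else left).
By clue 2, the lacrosse player is in house 1.
By clue 6, the dentist is in house 2.
By clue 6, the trumpet player is in house 3.
By clue 8, the tennis player is in house 4.
House 3's profession must be teacher (nothing else left).
So house 2 gets oboe for instrument.
So house 4 gets violin for instrument.
The only sport still possible for house 3 is basketball.
So: house 1 = pilot/piano/lacrosse, house 2 = dentist/oboe/hockey, house 3 = teacher/trumpet/basketball, house 4 = architect/violin/tennis.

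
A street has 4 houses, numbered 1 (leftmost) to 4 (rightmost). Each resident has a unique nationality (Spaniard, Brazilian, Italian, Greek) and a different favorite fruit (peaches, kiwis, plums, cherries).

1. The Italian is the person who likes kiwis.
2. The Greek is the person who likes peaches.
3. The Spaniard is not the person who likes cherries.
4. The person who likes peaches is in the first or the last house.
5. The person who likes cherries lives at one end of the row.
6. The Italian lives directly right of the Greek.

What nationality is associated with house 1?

The Greek is in house 1 (clue 2).
Clue 2: the person who likes peaches is in house 1.
Clue 6 places the Italian in house 2.
House 4 favorite fruit: only cherries fits.
Clue 1: the person who likes kiwis is in house 2.
From clue 3, the Spaniard must be in house 3.
The only nationality still possible for house 4 is Brazilian.
House 3 favorite fruit: only plums fits.
So: house 1 = Greek/peaches, house 2 = Italian/kiwis, house 3 = Spaniard/plums, house 4 = Brazilian/cherries.

Greek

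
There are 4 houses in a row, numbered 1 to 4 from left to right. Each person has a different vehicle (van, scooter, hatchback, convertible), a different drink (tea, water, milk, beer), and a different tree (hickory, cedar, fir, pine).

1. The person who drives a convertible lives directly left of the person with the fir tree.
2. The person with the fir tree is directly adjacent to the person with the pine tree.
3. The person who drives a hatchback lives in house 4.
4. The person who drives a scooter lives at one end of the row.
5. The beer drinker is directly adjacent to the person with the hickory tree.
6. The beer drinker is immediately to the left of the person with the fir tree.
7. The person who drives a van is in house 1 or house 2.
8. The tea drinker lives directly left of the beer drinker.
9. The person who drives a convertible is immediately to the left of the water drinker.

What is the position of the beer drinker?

3

The person who drives a hatchback is in house 4 (clue 3).
That leaves convertible as the vehicle for house 3.
The person with the fir tree is in house 4 (clue 1).
The person with the pine tree is in house 3 (clue 2).
The beer drinker is in house 3 (clue 6).
By clue 8, the tea drinker is in house 2.
From clue 9, the water drinker must be in house 4.
So house 1 gets scooter for vehicle.
That leaves van as the vehicle for house 2.
So house 1 gets milk for drink.
Clue 5: the person with the hickory tree is in house 2.
House 1 tree: only cedar fits.
So: house 1 = scooter/milk/cedar, house 2 = van/tea/hickory, house 3 = convertible/beer/pine, house 4 = hatchback/water/fir.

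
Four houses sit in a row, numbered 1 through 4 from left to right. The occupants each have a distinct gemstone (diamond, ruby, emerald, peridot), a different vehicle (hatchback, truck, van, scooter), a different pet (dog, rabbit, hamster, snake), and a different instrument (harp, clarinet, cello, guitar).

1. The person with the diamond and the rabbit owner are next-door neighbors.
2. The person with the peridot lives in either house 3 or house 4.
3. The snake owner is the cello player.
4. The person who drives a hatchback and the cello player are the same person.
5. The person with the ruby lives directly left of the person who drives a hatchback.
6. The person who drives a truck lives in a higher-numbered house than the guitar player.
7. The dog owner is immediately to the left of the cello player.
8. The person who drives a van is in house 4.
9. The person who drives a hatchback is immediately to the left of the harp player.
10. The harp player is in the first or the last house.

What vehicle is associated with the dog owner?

truck

From clue 8, the person who drives a van must be in house 4.
Clue 10: the harp player is in house 4.
The only vehicle still possible for house 1 is scooter.
By clue 9, the person who drives a hatchback is in house 3.
House 2 vehicle: only truck fits.
From clue 4, the cello player must be in house 3.
The person with the ruby is in house 2 (clue 5).
From clue 6, the guitar player must be in house 1.
From clue 7, the dog owner must be in house 2.
The only pet still possible for house 3 is snake.
House 2 instrument: only clarinet fits.
Clue 1 places the person with the diamond in house 3.
The rabbit owner is in house 4 (clue 1).
The only gemstone still possible for house 1 is emerald.
The only gemstone still possible for house 4 is peridot.
So house 1 gets hamster for pet.
So: house 1 = emerald/scooter/hamster/guitar, house 2 = ruby/truck/dog/clarinet, house 3 = diamond/hatchback/snake/cello, house 4 = peridot/van/rabbit/harp.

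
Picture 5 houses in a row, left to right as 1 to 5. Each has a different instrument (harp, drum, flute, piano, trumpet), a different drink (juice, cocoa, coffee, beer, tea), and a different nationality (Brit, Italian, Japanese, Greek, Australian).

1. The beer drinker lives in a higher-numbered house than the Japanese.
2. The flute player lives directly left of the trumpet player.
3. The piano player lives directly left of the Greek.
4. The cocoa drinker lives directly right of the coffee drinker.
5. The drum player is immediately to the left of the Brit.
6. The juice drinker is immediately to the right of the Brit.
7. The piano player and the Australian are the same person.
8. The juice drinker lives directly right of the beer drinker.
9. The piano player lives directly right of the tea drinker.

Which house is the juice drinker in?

5

The drum player is narrowed to house 1 or 2 or 3; consider each.
Placing it in house 1 and house 2 leads to a contradiction, so it's in house 3.
By clue 5, the Brit is in house 4.
Clue 6: the juice drinker is in house 5.
Clue 8: the beer drinker is in house 4.
Clue 7: the piano player is in house 2.
By clue 7, the Australian is in house 2.
From clue 9, the tea drinker must be in house 1.
That leaves trumpet as the instrument for house 5.
That leaves cocoa as the drink for house 3.
Clue 2 places the flute player in house 4.
By clue 3, the Greek is in house 3.
So house 1 gets harp for instrument.
The only drink still possible for house 2 is coffee.
House 5 nationality: only Italian fits.
So house 1 gets Japanese for nationality.
So: house 1 = harp/tea/Japanese, house 2 = piano/coffee/Australian, house 3 = drum/cocoa/Greek, house 4 = flute/beer/Brit, house 5 = trumpet/juice/Italian.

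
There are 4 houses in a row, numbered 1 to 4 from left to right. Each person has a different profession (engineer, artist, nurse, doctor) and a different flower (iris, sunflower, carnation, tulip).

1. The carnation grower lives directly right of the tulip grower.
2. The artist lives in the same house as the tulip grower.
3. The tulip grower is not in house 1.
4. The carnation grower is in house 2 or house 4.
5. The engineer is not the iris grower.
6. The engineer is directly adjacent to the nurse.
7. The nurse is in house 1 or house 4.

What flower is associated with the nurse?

iris

The carnation grower is in house 4 (clue 1).
Clue 1: the tulip grower is in house 3.
The artist is in house 3 (clue 2).
From clue 5, the iris grower must be in house 1.
The nurse is in house 1 (clue 6).
House 2's profession must be engineer (nothing else left).
House 4's profession must be doctor (nothing else left).
House 2 flower: only sunflower fits.
So: house 1 = nurse/iris, house 2 = engineer/sunflower, house 3 = artist/tulip, house 4 = doctor/carnation.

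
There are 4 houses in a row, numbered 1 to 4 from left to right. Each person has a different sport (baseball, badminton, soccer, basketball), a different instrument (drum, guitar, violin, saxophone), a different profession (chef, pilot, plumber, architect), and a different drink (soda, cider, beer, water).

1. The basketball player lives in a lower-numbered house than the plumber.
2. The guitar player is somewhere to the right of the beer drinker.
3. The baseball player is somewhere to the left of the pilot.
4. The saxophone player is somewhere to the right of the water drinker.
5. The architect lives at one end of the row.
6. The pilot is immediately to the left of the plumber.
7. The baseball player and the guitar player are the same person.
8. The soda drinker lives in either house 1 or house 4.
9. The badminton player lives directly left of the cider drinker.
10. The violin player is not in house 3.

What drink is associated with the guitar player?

House 4's sport must be soccer (nothing else left).
By clue 3, the baseball player is in house 2.
The pilot is in house 3 (clue 3).
The plumber is in house 4 (clue 6).
By clue 7, the guitar player is in house 2.
So house 1 gets architect for profession.
That leaves chef as the profession for house 2.
Clue 2 places the beer drinker in house 1.
House 3's drink must be water (nothing else left).
Clue 4 places the saxophone player in house 4.
So house 3 gets drum for instrument.
So house 2 gets cider for drink.
House 4 drink: only soda fits.
From clue 9, the badminton player must be in house 1.
House 3 sport: only basketball fits.
So house 1 gets violin for instrument.
So: house 1 = badminton/violin/architect/beer, house 2 = baseball/guitar/chef/cider, house 3 = basketball/drum/pilot/water, house 4 = soccer/saxophone/plumber/soda.

cider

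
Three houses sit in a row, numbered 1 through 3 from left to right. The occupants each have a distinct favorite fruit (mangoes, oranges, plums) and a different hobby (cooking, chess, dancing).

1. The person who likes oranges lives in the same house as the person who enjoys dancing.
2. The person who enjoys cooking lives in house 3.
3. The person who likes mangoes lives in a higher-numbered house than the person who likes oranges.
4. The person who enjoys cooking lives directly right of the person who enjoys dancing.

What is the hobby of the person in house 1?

Clue 2 places the person who enjoys cooking in house 3.
The person who enjoys dancing is in house 2 (clue 4).
House 1 hobby: only chess fits.
By clue 1, the person who likes oranges is in house 2.
Clue 3 places the person who likes mangoes in house 3.
House 1 favorite fruit: only plums fits.
So: house 1 = plums/chess, house 2 = oranges/dancing, house 3 = mangoes/cooking.

chess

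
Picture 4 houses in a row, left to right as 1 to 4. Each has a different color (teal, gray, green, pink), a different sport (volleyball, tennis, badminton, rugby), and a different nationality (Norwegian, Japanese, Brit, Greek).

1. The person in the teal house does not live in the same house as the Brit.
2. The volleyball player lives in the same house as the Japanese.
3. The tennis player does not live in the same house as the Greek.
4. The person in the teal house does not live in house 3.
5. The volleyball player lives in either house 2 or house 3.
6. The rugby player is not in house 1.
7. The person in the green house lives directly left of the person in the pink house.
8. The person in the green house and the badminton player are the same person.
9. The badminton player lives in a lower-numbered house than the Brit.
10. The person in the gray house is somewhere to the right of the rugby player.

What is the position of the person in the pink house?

That leaves tennis as the sport for house 4.
House 1's sport must be badminton (nothing else left).
The person in the green house is in house 1 (clue 8).
Clue 7 places the person in the pink house in house 2.
That leaves gray as the color for house 3.
House 4's color must be teal (nothing else left).
From clue 10, the rugby player must be in house 2.
House 3 sport: only volleyball fits.
That leaves Norwegian as the nationality for house 4.
Clue 2: the Japanese is in house 3.
That leaves Greek as the nationality for house 1.
House 2's nationality must be Brit (nothing else left).
So: house 1 = green/badminton/Greek, house 2 = pink/rugby/Brit, house 3 = gray/volleyball/Japanese, house 4 = teal/tennis/Norwegian.

2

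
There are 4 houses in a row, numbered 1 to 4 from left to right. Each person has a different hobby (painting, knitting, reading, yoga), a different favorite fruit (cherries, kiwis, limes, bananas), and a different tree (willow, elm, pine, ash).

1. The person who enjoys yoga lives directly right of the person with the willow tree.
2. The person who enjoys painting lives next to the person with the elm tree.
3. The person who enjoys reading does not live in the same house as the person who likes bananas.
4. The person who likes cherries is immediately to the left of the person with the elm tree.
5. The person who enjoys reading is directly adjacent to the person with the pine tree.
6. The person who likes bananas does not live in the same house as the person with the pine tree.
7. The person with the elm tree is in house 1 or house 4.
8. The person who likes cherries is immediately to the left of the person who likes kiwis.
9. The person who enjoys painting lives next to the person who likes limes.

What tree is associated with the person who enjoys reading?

Clue 7: the person with the elm tree is in house 4.
From clue 2, the person who enjoys painting must be in house 3.
The person who likes cherries is in house 3 (clue 4).
From clue 8, the person who likes kiwis must be in house 4.
House 1's favorite fruit must be bananas (nothing else left).
That leaves limes as the favorite fruit for house 2.
The person with the pine tree is in house 3 (clue 6).
That leaves knitting as the hobby for house 1.
House 2 tree: only ash fits.
The person who enjoys yoga is in house 2 (clue 1).
So house 4 gets reading for hobby.
The only tree still possible for house 1 is willow.
So: house 1 = knitting/bananas/willow, house 2 = yoga/limes/ash, house 3 = painting/cherries/pine, house 4 = reading/kiwis/elm.

elm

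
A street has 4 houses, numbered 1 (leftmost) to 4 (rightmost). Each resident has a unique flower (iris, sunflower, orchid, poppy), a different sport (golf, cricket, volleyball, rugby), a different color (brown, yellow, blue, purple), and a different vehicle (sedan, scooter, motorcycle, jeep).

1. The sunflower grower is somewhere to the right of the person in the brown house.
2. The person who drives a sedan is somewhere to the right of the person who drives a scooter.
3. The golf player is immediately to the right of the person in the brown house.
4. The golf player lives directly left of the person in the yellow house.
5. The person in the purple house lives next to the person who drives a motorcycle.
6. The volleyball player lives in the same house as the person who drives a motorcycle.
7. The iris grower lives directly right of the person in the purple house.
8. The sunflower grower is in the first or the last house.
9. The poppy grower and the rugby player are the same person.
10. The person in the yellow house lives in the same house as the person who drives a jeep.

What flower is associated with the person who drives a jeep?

sunflower

Clue 8: the sunflower grower is in house 4.
That leaves cricket as the sport for house 4.
The iris grower is narrowed to house 2 or 3; consider each.
Placing it in house 3 leads to a contradiction, so it's in house 2.
By clue 7, the person in the purple house is in house 1.
Clue 3 places the golf player in house 3.
Clue 4: the person in the yellow house is in house 4.
Clue 5 places the person who drives a motorcycle in house 2.
The volleyball player is in house 2 (clue 6).
The person who drives a jeep is in house 4 (clue 10).
House 1's sport must be rugby (nothing else left).
House 2 color: only brown fits.
So house 3 gets blue for color.
So house 1 gets scooter for vehicle.
House 3's vehicle must be sedan (nothing else left).
Clue 9: the poppy grower is in house 1.
House 3's flower must be orchid (nothing else left).
So: house 1 = poppy/rugby/purple/scooter, house 2 = iris/volleyball/brown/motorcycle, house 3 = orchid/golf/blue/sedan, house 4 = sunflower/cricket/yellow/jeep.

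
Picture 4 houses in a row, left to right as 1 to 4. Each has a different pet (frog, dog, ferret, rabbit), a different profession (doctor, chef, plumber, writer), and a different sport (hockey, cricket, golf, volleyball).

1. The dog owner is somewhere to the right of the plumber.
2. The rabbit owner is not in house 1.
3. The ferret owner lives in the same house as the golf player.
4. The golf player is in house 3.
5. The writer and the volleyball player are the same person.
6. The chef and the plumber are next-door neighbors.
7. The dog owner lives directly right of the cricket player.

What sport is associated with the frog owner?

From clue 4, the golf player must be in house 3.
By clue 3, the ferret owner is in house 3.
That leaves frog as the pet for house 1.
That leaves rabbit as the pet for house 4.
The plumber is in house 1 (clue 1).
By clue 6, the chef is in house 2.
From clue 7, the cricket player must be in house 1.
That leaves dog as the pet for house 2.
House 3's profession must be doctor (nothing else left).
The only profession still possible for house 4 is writer.
Clue 5 places the volleyball player in house 4.
So house 2 gets hockey for sport.
So: house 1 = frog/plumber/cricket, house 2 = dog/chef/hockey, house 3 = ferret/doctor/golf, house 4 = rabbit/writer/volleyball.

cricket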